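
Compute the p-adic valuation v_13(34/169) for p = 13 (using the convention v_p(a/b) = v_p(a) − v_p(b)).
v_13(34/169) = -2

Factor powers of 13 from the numerator and denominator of the reduced fraction: 34 = 13^0 · 34 and 169 = 13^2 · 1. Apply v_p(a/b) = v_p(a) − v_p(b): v_13(34/169) = 0 − 2 = -2.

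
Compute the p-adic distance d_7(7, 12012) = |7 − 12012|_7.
d_7(7, 12012) = 1/2401

Step 1 — x − y = 7 − 12012 = -12005. Step 2 — v_7(-12005) = 4 (factor: -12005 = −(7^4 · 5); the sign does not affect v_p). Step 3 — |x − y|_7 = 7^{-4} = 1/2401.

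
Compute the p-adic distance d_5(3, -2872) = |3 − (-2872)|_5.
d_5(3, -2872) = 1/125

Step 1 — x − y = 3 − (-2872) = 2875. Step 2 — v_5(2875) = 3 (factor: 2875 = (5^3 · 23); the sign does not affect v_p). Step 3 — |x − y|_5 = 5^{-3} = 1/125.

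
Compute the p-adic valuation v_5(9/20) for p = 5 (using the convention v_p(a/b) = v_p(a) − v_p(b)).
v_5(9/20) = -1

Factor powers of 5 from the numerator and denominator of the reduced fraction: 9 = 5^0 · 9 and 20 = 5^1 · 4. Apply v_p(a/b) = v_p(a) − v_p(b): v_5(9/20) = 0 − 1 = -1.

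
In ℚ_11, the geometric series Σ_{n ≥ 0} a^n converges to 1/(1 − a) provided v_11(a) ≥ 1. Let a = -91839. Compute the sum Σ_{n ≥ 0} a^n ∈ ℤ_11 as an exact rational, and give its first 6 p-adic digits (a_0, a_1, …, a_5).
Σ a^n = 1/(1 − a) = 1/91840;  first 6 digits = (1, 0, 0, 8, 4, 10)

v_11(a) = 3 ≥ 1, so the series converges in ℤ_11 to 1/(1 − a) = 1/(1 − (-91839)) = 1/91840. Expand this rational in ℤ_11: compute digits iteratively via d_i = x_i mod 11, x_{i+1} = (x_i − d_i)/11. The first 6 digits are (1, 0, 0, 8, 4, 10).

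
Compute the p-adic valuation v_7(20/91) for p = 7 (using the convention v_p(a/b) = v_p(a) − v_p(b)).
v_7(20/91) = -1

Factor powers of 7 from the numerator and denominator of the reduced fraction: 20 = 7^0 · 20 and 91 = 7^1 · 13. Apply v_p(a/b) = v_p(a) − v_p(b): v_7(20/91) = 0 − 1 = -1.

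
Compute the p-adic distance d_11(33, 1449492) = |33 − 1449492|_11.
d_11(33, 1449492) = 1/161051

Step 1 — x − y = 33 − 1449492 = -1449459. Step 2 — v_11(-1449459) = 5 (factor: -1449459 = −(11^5 · 9); the sign does not affect v_p). Step 3 — |x − y|_11 = 11^{-5} = 1/161051.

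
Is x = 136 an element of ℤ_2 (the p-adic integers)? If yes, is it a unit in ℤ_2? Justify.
x ∈ ℤ_2 but not a unit; v_2(x) = 3 > 0

ℤ_2 = {x ∈ ℚ_2 : v_2(x) ≥ 0} and ℤ_2^× = {x ∈ ℤ_2 : v_2(x) = 0}. Here v_2(136) = v_2(num) − v_2(den) = 3; compare against these criteria.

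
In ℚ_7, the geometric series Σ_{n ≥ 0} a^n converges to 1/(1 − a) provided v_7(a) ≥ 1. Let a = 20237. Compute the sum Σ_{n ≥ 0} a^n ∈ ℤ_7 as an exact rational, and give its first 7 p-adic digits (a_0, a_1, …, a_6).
Σ a^n = 1/(1 − a) = -1/20236;  first 7 digits = (1, 0, 0, 3, 1, 1, 2)

v_7(a) = 3 ≥ 1, so the series converges in ℤ_7 to 1/(1 − a) = 1/(1 − 20237) = -1/20236. Expand this rational in ℤ_7: compute digits iteratively via d_i = x_i mod 7, x_{i+1} = (x_i − d_i)/7. The first 7 digits are (1, 0, 0, 3, 1, 1, 2).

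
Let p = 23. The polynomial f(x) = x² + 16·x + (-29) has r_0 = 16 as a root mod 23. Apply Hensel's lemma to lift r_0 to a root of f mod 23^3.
r_2 = 11148 (mod 12167)

Hensel: r_{i+1} = r_i − f(r_i)·(f′(r_i))^{-1} mod 23^{i+2}, f′(x) = 2x + 16. Iterate:
  r_0 = 16 (mod 23)
  r_1 = 39 (mod 529)
  r_2 = 11148 (mod 12167)
Final: r = 11148 satisfies f(r) ≡ 0 mod 23^3.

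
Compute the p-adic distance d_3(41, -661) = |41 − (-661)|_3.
d_3(41, -661) = 1/27

Step 1 — x − y = 41 − (-661) = 702. Step 2 — v_3(702) = 3 (factor: 702 = (3^3 · 26); the sign does not affect v_p). Step 3 — |x − y|_3 = 3^{-3} = 1/27.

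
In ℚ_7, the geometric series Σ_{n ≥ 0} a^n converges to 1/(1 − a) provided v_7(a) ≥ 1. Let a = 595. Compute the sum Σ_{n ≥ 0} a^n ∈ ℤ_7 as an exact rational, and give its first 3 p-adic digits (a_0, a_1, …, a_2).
Σ a^n = 1/(1 − a) = -1/594;  first 3 digits = (1, 1, 6)

v_7(a) = 1 ≥ 1, so the series converges in ℤ_7 to 1/(1 − a) = 1/(1 − 595) = -1/594. Expand this rational in ℤ_7: compute digits iteratively via d_i = x_i mod 7, x_{i+1} = (x_i − d_i)/7. The first 3 digits are (1, 1, 6).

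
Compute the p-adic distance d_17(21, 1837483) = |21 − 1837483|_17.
d_17(21, 1837483) = 1/83521

Step 1 — x − y = 21 − 1837483 = -1837462. Step 2 — v_17(-1837462) = 4 (factor: -1837462 = −(17^4 · 22); the sign does not affect v_p). Step 3 — |x − y|_17 = 17^{-4} = 1/83521.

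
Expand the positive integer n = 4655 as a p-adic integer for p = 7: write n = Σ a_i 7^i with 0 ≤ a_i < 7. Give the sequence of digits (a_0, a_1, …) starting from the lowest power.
(a_0, a_1, …) = (0, 0, 4, 6, 1)

Repeated division by 7 gives the digits low-to-high: 4655 = 4·7^2 + 6·7^3 + 1·7^4. Digit sequence: (0, 0, 4, 6, 1).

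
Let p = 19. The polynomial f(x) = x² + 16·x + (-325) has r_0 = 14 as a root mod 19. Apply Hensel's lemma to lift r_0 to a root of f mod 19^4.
r_3 = 34955 (mod 130321)

Hensel: r_{i+1} = r_i − f(r_i)·(f′(r_i))^{-1} mod 19^{i+2}, f′(x) = 2x + 16. Iterate:
  r_0 = 14 (mod 19)
  r_1 = 299 (mod 361)
  r_2 = 660 (mod 6859)
  r_3 = 34955 (mod 130321)
Final: r = 34955 satisfies f(r) ≡ 0 mod 19^4.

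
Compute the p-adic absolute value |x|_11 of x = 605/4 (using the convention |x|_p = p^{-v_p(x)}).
|605/4|_11 = 1/121

Step 1 — compute v_11(x) by factoring powers of 11 out of the numerator and denominator: v_11(605/4) = 2. Step 2 — apply |x|_p = p^{-v_p(x)} = 11^{-2} = 1/121.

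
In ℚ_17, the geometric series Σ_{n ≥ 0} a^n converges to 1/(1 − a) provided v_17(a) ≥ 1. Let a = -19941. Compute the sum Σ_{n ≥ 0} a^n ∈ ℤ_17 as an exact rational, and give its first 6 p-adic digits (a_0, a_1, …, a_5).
Σ a^n = 1/(1 − a) = 1/19942;  first 6 digits = (1, 0, 16, 12, 0, 8)

v_17(a) = 2 ≥ 1, so the series converges in ℤ_17 to 1/(1 − a) = 1/(1 − (-19941)) = 1/19942. Expand this rational in ℤ_17: compute digits iteratively via d_i = x_i mod 17, x_{i+1} = (x_i − d_i)/17. The first 6 digits are (1, 0, 16, 12, 0, 8).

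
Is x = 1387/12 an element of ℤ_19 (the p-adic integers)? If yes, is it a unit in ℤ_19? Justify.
x ∈ ℤ_19 but not a unit; v_19(x) = 1 > 0

ℤ_19 = {x ∈ ℚ_19 : v_19(x) ≥ 0} and ℤ_19^× = {x ∈ ℤ_19 : v_19(x) = 0}. Here v_19(1387/12) = v_19(num) − v_19(den) = 1; compare against these criteria.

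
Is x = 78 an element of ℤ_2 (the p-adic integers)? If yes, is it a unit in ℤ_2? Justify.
x ∈ ℤ_2 but not a unit; v_2(x) = 1 > 0

ℤ_2 = {x ∈ ℚ_2 : v_2(x) ≥ 0} and ℤ_2^× = {x ∈ ℤ_2 : v_2(x) = 0}. Here v_2(78) = v_2(num) − v_2(den) = 1; compare against these criteria.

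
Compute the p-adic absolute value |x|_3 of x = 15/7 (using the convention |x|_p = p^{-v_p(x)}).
|15/7|_3 = 1/3

Step 1 — compute v_3(x) by factoring powers of 3 out of the numerator and denominator: v_3(15/7) = 1. Step 2 — apply |x|_p = p^{-v_p(x)} = 3^{-1} = 1/3.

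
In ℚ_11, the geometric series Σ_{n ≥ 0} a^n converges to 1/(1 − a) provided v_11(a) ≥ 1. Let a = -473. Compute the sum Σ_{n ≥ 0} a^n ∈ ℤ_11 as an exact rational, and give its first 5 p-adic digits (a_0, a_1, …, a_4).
Σ a^n = 1/(1 − a) = 1/474;  first 5 digits = (1, 1, 8, 3, 4)

v_11(a) = 1 ≥ 1, so the series converges in ℤ_11 to 1/(1 − a) = 1/(1 − (-473)) = 1/474. Expand this rational in ℤ_11: compute digits iteratively via d_i = x_i mod 11, x_{i+1} = (x_i − d_i)/11. The first 5 digits are (1, 1, 8, 3, 4).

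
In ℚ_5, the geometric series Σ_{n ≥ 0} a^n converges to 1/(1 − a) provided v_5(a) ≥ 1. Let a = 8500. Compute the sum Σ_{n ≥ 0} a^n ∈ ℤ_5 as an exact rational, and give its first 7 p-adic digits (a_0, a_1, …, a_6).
Σ a^n = 1/(1 − a) = -1/8499;  first 7 digits = (1, 0, 0, 3, 3, 2, 4)

v_5(a) = 3 ≥ 1, so the series converges in ℤ_5 to 1/(1 − a) = 1/(1 − 8500) = -1/8499. Expand this rational in ℤ_5: compute digits iteratively via d_i = x_i mod 5, x_{i+1} = (x_i − d_i)/5. The first 7 digits are (1, 0, 0, 3, 3, 2, 4).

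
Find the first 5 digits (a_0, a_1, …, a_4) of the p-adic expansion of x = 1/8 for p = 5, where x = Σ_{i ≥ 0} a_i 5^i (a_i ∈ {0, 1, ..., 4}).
(a_0, …, a_4) = (2, 4, 1, 4, 1)

v_5(1/8) = 0 (numerator and denominator both coprime to 5), so x ∈ ℤ_5^×. Compute digits iteratively via a_i = x_i mod 5, x_{i+1} = (x_i − a_i)/5, with x_0 = x:
  x_0 = 1/8;  a_0 = 2;  x_1 = (x_0 − 2)/5 = -3/8
  x_1 = -3/8;  a_1 = 4;  x_2 = (x_1 − 4)/5 = -7/8
  x_2 = -7/8;  a_2 = 1;  x_3 = (x_2 − 1)/5 = -3/8
  x_3 = -3/8;  a_3 = 4;  x_4 = (x_3 − 4)/5 = -7/8
  x_4 = -7/8;  a_4 = 1;  x_5 = (x_4 − 1)/5 = -3/8
Digits: (2, 4, 1, 4, 1).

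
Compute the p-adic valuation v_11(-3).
v_11(-3) = 0

v_11(n) is the largest exponent k such that 11^k divides n. Factor out: -3 = -11^0 · 3. (Sign doesn't affect v_p.) So v_11(-3) = 0.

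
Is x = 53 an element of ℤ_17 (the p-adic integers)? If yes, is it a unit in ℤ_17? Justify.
x ∈ ℤ_17^× (unit); v_17(x) = 0

ℤ_17 = {x ∈ ℚ_17 : v_17(x) ≥ 0} and ℤ_17^× = {x ∈ ℤ_17 : v_17(x) = 0}. Here v_17(53) = v_17(num) − v_17(den) = 0; compare against these criteria.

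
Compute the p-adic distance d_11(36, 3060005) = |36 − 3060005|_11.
d_11(36, 3060005) = 1/161051

Step 1 — x − y = 36 − 3060005 = -3059969. Step 2 — v_11(-3059969) = 5 (factor: -3059969 = −(11^5 · 19); the sign does not affect v_p). Step 3 — |x − y|_11 = 11^{-5} = 1/161051.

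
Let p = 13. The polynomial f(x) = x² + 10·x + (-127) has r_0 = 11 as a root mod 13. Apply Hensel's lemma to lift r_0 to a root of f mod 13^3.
r_2 = 1402 (mod 2197)

Hensel: r_{i+1} = r_i − f(r_i)·(f′(r_i))^{-1} mod 13^{i+2}, f′(x) = 2x + 10. Iterate:
  r_0 = 11 (mod 13)
  r_1 = 50 (mod 169)
  r_2 = 1402 (mod 2197)
Final: r = 1402 satisfies f(r) ≡ 0 mod 13^3.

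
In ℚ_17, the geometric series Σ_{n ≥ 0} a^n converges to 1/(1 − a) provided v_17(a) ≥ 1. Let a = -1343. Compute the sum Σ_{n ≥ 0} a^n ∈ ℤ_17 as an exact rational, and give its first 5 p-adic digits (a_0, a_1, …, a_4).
Σ a^n = 1/(1 − a) = 1/1344;  first 5 digits = (1, 6, 14, 4, 8)

v_17(a) = 1 ≥ 1, so the series converges in ℤ_17 to 1/(1 − a) = 1/(1 − (-1343)) = 1/1344. Expand this rational in ℤ_17: compute digits iteratively via d_i = x_i mod 17, x_{i+1} = (x_i − d_i)/17. The first 5 digits are (1, 6, 14, 4, 8).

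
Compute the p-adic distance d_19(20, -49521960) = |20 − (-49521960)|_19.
d_19(20, -49521960) = 1/2476099

Step 1 — x − y = 20 − (-49521960) = 49521980. Step 2 — v_19(49521980) = 5 (factor: 49521980 = (19^5 · 20); the sign does not affect v_p). Step 3 — |x − y|_19 = 19^{-5} = 1/2476099.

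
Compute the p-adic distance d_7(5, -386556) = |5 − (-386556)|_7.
d_7(5, -386556) = 1/16807

Step 1 — x − y = 5 − (-386556) = 386561. Step 2 — v_7(386561) = 5 (factor: 386561 = (7^5 · 23); the sign does not affect v_p). Step 3 — |x − y|_7 = 7^{-5} = 1/16807.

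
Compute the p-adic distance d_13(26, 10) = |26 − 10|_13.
d_13(26, 10) = 1

Step 1 — x − y = 26 − 10 = 16. Step 2 — v_13(16) = 0 (factor: 16 = (13^0 · 16); the sign does not affect v_p). Step 3 — |x − y|_13 = 13^{0} = 1.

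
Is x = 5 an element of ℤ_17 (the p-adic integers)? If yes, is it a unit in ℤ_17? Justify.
x ∈ ℤ_17^× (unit); v_17(x) = 0

ℤ_17 = {x ∈ ℚ_17 : v_17(x) ≥ 0} and ℤ_17^× = {x ∈ ℤ_17 : v_17(x) = 0}. Here v_17(5) = v_17(num) − v_17(den) = 0; compare against these criteria.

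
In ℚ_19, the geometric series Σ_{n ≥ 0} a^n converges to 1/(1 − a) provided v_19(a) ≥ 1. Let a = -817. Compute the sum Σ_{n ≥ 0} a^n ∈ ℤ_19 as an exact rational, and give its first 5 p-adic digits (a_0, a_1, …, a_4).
Σ a^n = 1/(1 − a) = 1/818;  first 5 digits = (1, 14, 3, 10, 17)

v_19(a) = 1 ≥ 1, so the series converges in ℤ_19 to 1/(1 − a) = 1/(1 − (-817)) = 1/818. Expand this rational in ℤ_19: compute digits iteratively via d_i = x_i mod 19, x_{i+1} = (x_i − d_i)/19. The first 5 digits are (1, 14, 3, 10, 17).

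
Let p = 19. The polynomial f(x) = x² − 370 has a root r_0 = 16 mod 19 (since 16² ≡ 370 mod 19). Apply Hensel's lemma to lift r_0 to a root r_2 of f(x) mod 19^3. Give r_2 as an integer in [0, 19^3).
r_2 = 1080 (mod 6859)

Hensel's recurrence: r_{i+1} = r_i − f(r_i)·(f′(r_i))^{-1} mod 19^{i+2}, with f′(x) = 2x. Iterate:
  r_0 = 16 (mod 19)
  r_1 = 358 (mod 361)
  r_2 = 1080 (mod 6859)
Final: r_2 = 1080, and one checks f(r_2) ≡ 0 mod 19^3.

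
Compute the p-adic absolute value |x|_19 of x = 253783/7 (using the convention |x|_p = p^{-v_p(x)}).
|253783/7|_19 = 1/6859

Step 1 — compute v_19(x) by factoring powers of 19 out of the numerator and denominator: v_19(253783/7) = 3. Step 2 — apply |x|_p = p^{-v_p(x)} = 19^{-3} = 1/6859.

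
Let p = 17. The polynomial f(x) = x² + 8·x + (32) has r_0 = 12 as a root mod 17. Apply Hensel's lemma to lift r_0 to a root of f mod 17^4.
r_3 = 26447 (mod 83521)

Hensel: r_{i+1} = r_i − f(r_i)·(f′(r_i))^{-1} mod 17^{i+2}, f′(x) = 2x + 8. Iterate:
  r_0 = 12 (mod 17)
  r_1 = 148 (mod 289)
  r_2 = 1882 (mod 4913)
  r_3 = 26447 (mod 83521)
Final: r = 26447 satisfies f(r) ≡ 0 mod 17^4.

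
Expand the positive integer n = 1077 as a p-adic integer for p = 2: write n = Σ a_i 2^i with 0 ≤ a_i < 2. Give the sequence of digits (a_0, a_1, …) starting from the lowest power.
(a_0, a_1, …) = (1, 0, 1, 0, 1, 1, 0, 0, 0, 0, 1)

Repeated division by 2 gives the digits low-to-high: 1077 = 1 + 1·2^2 + 1·2^4 + 1·2^5 + 1·2^10. Digit sequence: (1, 0, 1, 0, 1, 1, 0, 0, 0, 0, 1).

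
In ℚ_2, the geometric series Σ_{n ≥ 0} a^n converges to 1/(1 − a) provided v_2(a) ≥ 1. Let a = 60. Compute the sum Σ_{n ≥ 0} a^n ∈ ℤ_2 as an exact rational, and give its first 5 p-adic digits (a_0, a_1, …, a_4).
Σ a^n = 1/(1 − a) = -1/59;  first 5 digits = (1, 0, 1, 1, 0)

v_2(a) = 2 ≥ 1, so the series converges in ℤ_2 to 1/(1 − a) = 1/(1 − 60) = -1/59. Expand this rational in ℤ_2: compute digits iteratively via d_i = x_i mod 2, x_{i+1} = (x_i − d_i)/2. The first 5 digits are (1, 0, 1, 1, 0).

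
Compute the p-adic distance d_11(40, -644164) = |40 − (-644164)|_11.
d_11(40, -644164) = 1/161051

Step 1 — x − y = 40 − (-644164) = 644204. Step 2 — v_11(644204) = 5 (factor: 644204 = (11^5 · 4); the sign does not affect v_p). Step 3 — |x − y|_11 = 11^{-5} = 1/161051.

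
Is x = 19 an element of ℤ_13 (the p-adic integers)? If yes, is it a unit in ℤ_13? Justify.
x ∈ ℤ_13^× (unit); v_13(x) = 0

ℤ_13 = {x ∈ ℚ_13 : v_13(x) ≥ 0} and ℤ_13^× = {x ∈ ℤ_13 : v_13(x) = 0}. Here v_13(19) = v_13(num) − v_13(den) = 0; compare against these criteria.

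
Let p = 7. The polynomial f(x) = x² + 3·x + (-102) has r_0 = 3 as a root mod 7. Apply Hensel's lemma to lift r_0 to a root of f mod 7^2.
r_1 = 45 (mod 49)

Hensel: r_{i+1} = r_i − f(r_i)·(f′(r_i))^{-1} mod 7^{i+2}, f′(x) = 2x + 3. Iterate:
  r_0 = 3 (mod 7)
  r_1 = 45 (mod 49)
Final: r = 45 satisfies f(r) ≡ 0 mod 7^2.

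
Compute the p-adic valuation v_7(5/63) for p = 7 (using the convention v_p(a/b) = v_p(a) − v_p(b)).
v_7(5/63) = -1

Factor powers of 7 from the numerator and denominator of the reduced fraction: 5 = 7^0 · 5 and 63 = 7^1 · 9. Apply v_p(a/b) = v_p(a) − v_p(b): v_7(5/63) = 0 − 1 = -1.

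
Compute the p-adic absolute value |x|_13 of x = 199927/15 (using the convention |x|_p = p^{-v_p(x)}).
|199927/15|_13 = 1/28561

Step 1 — compute v_13(x) by factoring powers of 13 out of the numerator and denominator: v_13(199927/15) = 4. Step 2 — apply |x|_p = p^{-v_p(x)} = 13^{-4} = 1/28561.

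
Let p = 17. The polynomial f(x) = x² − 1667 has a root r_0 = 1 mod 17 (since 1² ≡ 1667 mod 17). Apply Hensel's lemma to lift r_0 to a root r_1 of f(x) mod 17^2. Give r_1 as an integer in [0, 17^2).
r_1 = 256 (mod 289)

Hensel's recurrence: r_{i+1} = r_i − f(r_i)·(f′(r_i))^{-1} mod 17^{i+2}, with f′(x) = 2x. Iterate:
  r_0 = 1 (mod 17)
  r_1 = 256 (mod 289)
Final: r_1 = 256, and one checks f(r_1) ≡ 0 mod 17^2.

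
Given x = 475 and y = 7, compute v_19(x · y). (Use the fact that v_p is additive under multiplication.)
v_19(3325) = 1

v_p(x) = 1 (factor: 475 = 19^1 · 25); v_p(y) = 0 (factor: 7 = 19^0 · 7). Additivity: v_p(xy) = v_p(x) + v_p(y) = 1 + 0 = 1. (Direct check: xy = 3325 = 19^1 · (175).)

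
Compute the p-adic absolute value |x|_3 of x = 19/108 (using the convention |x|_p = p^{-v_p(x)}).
|19/108|_3 = 27

Step 1 — compute v_3(x) by factoring powers of 3 out of the numerator and denominator: v_3(19/108) = -3. Step 2 — apply |x|_p = p^{-v_p(x)} = 3^{3} = 27.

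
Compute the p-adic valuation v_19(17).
v_19(17) = 0

v_19(n) is the largest exponent k such that 19^k divides n. Factor out: 17 = 19^0 · 17. (Sign doesn't affect v_p.) So v_19(17) = 0.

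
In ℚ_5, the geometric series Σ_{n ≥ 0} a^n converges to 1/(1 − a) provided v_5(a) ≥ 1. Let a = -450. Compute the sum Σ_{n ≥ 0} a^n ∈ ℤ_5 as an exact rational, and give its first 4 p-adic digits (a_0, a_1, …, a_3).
Σ a^n = 1/(1 − a) = 1/451;  first 4 digits = (1, 0, 2, 1)

v_5(a) = 2 ≥ 1, so the series converges in ℤ_5 to 1/(1 − a) = 1/(1 − (-450)) = 1/451. Expand this rational in ℤ_5: compute digits iteratively via d_i = x_i mod 5, x_{i+1} = (x_i − d_i)/5. The first 4 digits are (1, 0, 2, 1).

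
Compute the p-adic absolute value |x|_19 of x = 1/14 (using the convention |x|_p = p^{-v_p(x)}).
|1/14|_19 = 1

Step 1 — compute v_19(x) by factoring powers of 19 out of the numerator and denominator: v_19(1/14) = 0. Step 2 — apply |x|_p = p^{-v_p(x)} = 19^{0} = 1.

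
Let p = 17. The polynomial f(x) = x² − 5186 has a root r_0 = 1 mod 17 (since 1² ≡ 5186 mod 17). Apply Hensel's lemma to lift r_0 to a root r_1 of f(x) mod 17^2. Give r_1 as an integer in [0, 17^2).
r_1 = 137 (mod 289)

Hensel's recurrence: r_{i+1} = r_i − f(r_i)·(f′(r_i))^{-1} mod 17^{i+2}, with f′(x) = 2x. Iterate:
  r_0 = 1 (mod 17)
  r_1 = 137 (mod 289)
Final: r_1 = 137, and one checks f(r_1) ≡ 0 mod 17^2.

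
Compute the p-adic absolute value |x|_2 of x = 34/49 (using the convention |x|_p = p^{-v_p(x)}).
|34/49|_2 = 1/2

Step 1 — compute v_2(x) by factoring powers of 2 out of the numerator and denominator: v_2(34/49) = 1. Step 2 — apply |x|_p = p^{-v_p(x)} = 2^{-1} = 1/2.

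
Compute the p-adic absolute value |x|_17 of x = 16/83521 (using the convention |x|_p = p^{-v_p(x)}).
|16/83521|_17 = 83521

Step 1 — compute v_17(x) by factoring powers of 17 out of the numerator and denominator: v_17(16/83521) = -4. Step 2 — apply |x|_p = p^{-v_p(x)} = 17^{4} = 83521.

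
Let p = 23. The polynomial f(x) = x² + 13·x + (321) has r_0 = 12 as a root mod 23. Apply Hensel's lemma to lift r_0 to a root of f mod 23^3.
r_2 = 9074 (mod 12167)

Hensel: r_{i+1} = r_i − f(r_i)·(f′(r_i))^{-1} mod 23^{i+2}, f′(x) = 2x + 13. Iterate:
  r_0 = 12 (mod 23)
  r_1 = 81 (mod 529)
  r_2 = 9074 (mod 12167)
Final: r = 9074 satisfies f(r) ≡ 0 mod 23^3.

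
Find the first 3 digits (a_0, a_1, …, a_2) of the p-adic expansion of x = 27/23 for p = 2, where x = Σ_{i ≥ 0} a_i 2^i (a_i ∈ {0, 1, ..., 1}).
(a_0, …, a_2) = (1, 0, 1)

v_2(27/23) = 0 (numerator and denominator both coprime to 2), so x ∈ ℤ_2^×. Compute digits iteratively via a_i = x_i mod 2, x_{i+1} = (x_i − a_i)/2, with x_0 = x:
  x_0 = 27/23;  a_0 = 1;  x_1 = (x_0 − 1)/2 = 2/23
  x_1 = 2/23;  a_1 = 0;  x_2 = (x_1 − 0)/2 = 1/23
  x_2 = 1/23;  a_2 = 1;  x_3 = (x_2 − 1)/2 = -11/23
Digits: (1, 0, 1).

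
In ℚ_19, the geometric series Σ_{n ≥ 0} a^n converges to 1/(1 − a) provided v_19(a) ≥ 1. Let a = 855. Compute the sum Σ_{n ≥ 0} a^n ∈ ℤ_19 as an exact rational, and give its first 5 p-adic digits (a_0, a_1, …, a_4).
Σ a^n = 1/(1 − a) = -1/854;  first 5 digits = (1, 7, 13, 12, 1)

v_19(a) = 1 ≥ 1, so the series converges in ℤ_19 to 1/(1 − a) = 1/(1 − 855) = -1/854. Expand this rational in ℤ_19: compute digits iteratively via d_i = x_i mod 19, x_{i+1} = (x_i − d_i)/19. The first 5 digits are (1, 7, 13, 12, 1).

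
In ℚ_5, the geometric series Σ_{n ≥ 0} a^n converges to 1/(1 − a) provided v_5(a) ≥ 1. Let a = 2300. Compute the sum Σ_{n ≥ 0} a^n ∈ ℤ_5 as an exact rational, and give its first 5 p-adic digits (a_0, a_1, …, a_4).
Σ a^n = 1/(1 − a) = -1/2299;  first 5 digits = (1, 0, 2, 3, 2)

v_5(a) = 2 ≥ 1, so the series converges in ℤ_5 to 1/(1 − a) = 1/(1 − 2300) = -1/2299. Expand this rational in ℤ_5: compute digits iteratively via d_i = x_i mod 5, x_{i+1} = (x_i − d_i)/5. The first 5 digits are (1, 0, 2, 3, 2).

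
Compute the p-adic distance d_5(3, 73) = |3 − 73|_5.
d_5(3, 73) = 1/5

Step 1 — x − y = 3 − 73 = -70. Step 2 — v_5(-70) = 1 (factor: -70 = −(5^1 · 14); the sign does not affect v_p). Step 3 — |x − y|_5 = 5^{-1} = 1/5.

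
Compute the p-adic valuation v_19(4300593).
v_19(4300593) = 4

v_19(n) is the largest exponent k such that 19^k divides n. Factor out: 4300593 = 19^4 · 33. (Sign doesn't affect v_p.) So v_19(4300593) = 4.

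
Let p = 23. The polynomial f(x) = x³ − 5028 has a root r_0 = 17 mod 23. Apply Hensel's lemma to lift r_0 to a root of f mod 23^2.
r_1 = 454 (mod 529)

Hensel: r_{i+1} = r_i − f(r_i)/f′(r_i) mod 23^{i+2}, where f′(x) = 3x². Iterate:
  r_0 = 17 (mod 23)
  r_1 = 454 (mod 529)
Final: r = 454 with f(r) ≡ 0 mod 23^2.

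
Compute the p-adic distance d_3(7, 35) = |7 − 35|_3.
d_3(7, 35) = 1

Step 1 — x − y = 7 − 35 = -28. Step 2 — v_3(-28) = 0 (factor: -28 = −(3^0 · 28); the sign does not affect v_p). Step 3 — |x − y|_3 = 3^{0} = 1.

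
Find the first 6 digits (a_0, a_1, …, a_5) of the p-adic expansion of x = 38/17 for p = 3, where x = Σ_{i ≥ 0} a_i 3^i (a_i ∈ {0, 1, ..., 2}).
(a_0, …, a_5) = (1, 2, 0, 0, 1, 0)

v_3(38/17) = 0 (numerator and denominator both coprime to 3), so x ∈ ℤ_3^×. Compute digits iteratively via a_i = x_i mod 3, x_{i+1} = (x_i − a_i)/3, with x_0 = x:
  x_0 = 38/17;  a_0 = 1;  x_1 = (x_0 − 1)/3 = 7/17
  x_1 = 7/17;  a_1 = 2;  x_2 = (x_1 − 2)/3 = -9/17
  x_2 = -9/17;  a_2 = 0;  x_3 = (x_2 − 0)/3 = -3/17
  x_3 = -3/17;  a_3 = 0;  x_4 = (x_3 − 0)/3 = -1/17
  x_4 = -1/17;  a_4 = 1;  x_5 = (x_4 − 1)/3 = -6/17
  x_5 = -6/17;  a_5 = 0;  x_6 = (x_5 − 0)/3 = -2/17
Digits: (1, 2, 0, 0, 1, 0).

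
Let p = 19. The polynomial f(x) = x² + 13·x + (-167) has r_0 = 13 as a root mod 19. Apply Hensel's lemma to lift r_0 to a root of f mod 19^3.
r_2 = 4535 (mod 6859)

Hensel: r_{i+1} = r_i − f(r_i)·(f′(r_i))^{-1} mod 19^{i+2}, f′(x) = 2x + 13. Iterate:
  r_0 = 13 (mod 19)
  r_1 = 203 (mod 361)
  r_2 = 4535 (mod 6859)
Final: r = 4535 satisfies f(r) ≡ 0 mod 19^3.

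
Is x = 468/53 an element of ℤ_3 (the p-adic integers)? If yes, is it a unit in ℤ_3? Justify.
x ∈ ℤ_3 but not a unit; v_3(x) = 2 > 0

ℤ_3 = {x ∈ ℚ_3 : v_3(x) ≥ 0} and ℤ_3^× = {x ∈ ℤ_3 : v_3(x) = 0}. Here v_3(468/53) = v_3(num) − v_3(den) = 2; compare against these criteria.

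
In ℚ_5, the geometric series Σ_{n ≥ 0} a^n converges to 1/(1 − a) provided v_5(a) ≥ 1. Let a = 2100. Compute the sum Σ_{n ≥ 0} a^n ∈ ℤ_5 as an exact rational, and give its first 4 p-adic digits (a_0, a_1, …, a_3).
Σ a^n = 1/(1 − a) = -1/2099;  first 4 digits = (1, 0, 4, 1)

v_5(a) = 2 ≥ 1, so the series converges in ℤ_5 to 1/(1 − a) = 1/(1 − 2100) = -1/2099. Expand this rational in ℤ_5: compute digits iteratively via d_i = x_i mod 5, x_{i+1} = (x_i − d_i)/5. The first 4 digits are (1, 0, 4, 1).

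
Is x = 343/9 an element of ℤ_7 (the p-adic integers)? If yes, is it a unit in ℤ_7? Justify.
x ∈ ℤ_7 but not a unit; v_7(x) = 3 > 0

ℤ_7 = {x ∈ ℚ_7 : v_7(x) ≥ 0} and ℤ_7^× = {x ∈ ℤ_7 : v_7(x) = 0}. Here v_7(343/9) = v_7(num) − v_7(den) = 3; compare against these criteria.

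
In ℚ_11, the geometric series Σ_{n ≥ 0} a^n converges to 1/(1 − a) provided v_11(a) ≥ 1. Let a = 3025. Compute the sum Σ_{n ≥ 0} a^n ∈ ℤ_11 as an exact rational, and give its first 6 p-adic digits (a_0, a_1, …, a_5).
Σ a^n = 1/(1 − a) = -1/3024;  first 6 digits = (1, 0, 3, 2, 9, 1)

v_11(a) = 2 ≥ 1, so the series converges in ℤ_11 to 1/(1 − a) = 1/(1 − 3025) = -1/3024. Expand this rational in ℤ_11: compute digits iteratively via d_i = x_i mod 11, x_{i+1} = (x_i − d_i)/11. The first 6 digits are (1, 0, 3, 2, 9, 1).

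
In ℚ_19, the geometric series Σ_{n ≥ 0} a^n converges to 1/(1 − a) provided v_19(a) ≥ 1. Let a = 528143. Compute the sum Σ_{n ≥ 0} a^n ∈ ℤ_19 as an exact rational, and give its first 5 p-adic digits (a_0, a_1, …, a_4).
Σ a^n = 1/(1 − a) = -1/528142;  first 5 digits = (1, 0, 0, 1, 4)

v_19(a) = 3 ≥ 1, so the series converges in ℤ_19 to 1/(1 − a) = 1/(1 − 528143) = -1/528142. Expand this rational in ℤ_19: compute digits iteratively via d_i = x_i mod 19, x_{i+1} = (x_i − d_i)/19. The first 5 digits are (1, 0, 0, 1, 4).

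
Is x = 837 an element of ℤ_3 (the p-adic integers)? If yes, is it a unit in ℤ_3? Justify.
x ∈ ℤ_3 but not a unit; v_3(x) = 3 > 0

ℤ_3 = {x ∈ ℚ_3 : v_3(x) ≥ 0} and ℤ_3^× = {x ∈ ℤ_3 : v_3(x) = 0}. Here v_3(837) = v_3(num) − v_3(den) = 3; compare against these criteria.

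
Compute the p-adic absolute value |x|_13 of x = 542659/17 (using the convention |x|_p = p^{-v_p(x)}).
|542659/17|_13 = 1/28561

Step 1 — compute v_13(x) by factoring powers of 13 out of the numerator and denominator: v_13(542659/17) = 4. Step 2 — apply |x|_p = p^{-v_p(x)} = 13^{-4} = 1/28561.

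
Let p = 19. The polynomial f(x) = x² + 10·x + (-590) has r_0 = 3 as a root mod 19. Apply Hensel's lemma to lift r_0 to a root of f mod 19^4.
r_3 = 40131 (mod 130321)

Hensel: r_{i+1} = r_i − f(r_i)·(f′(r_i))^{-1} mod 19^{i+2}, f′(x) = 2x + 10. Iterate:
  r_0 = 3 (mod 19)
  r_1 = 60 (mod 361)
  r_2 = 5836 (mod 6859)
  r_3 = 40131 (mod 130321)
Final: r = 40131 satisfies f(r) ≡ 0 mod 19^4.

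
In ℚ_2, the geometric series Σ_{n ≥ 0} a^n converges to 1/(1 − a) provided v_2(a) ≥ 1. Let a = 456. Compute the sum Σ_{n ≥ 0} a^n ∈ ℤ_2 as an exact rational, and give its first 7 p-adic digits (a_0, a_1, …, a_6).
Σ a^n = 1/(1 − a) = -1/455;  first 7 digits = (1, 0, 0, 1, 0, 0, 0)

v_2(a) = 3 ≥ 1, so the series converges in ℤ_2 to 1/(1 − a) = 1/(1 − 456) = -1/455. Expand this rational in ℤ_2: compute digits iteratively via d_i = x_i mod 2, x_{i+1} = (x_i − d_i)/2. The first 7 digits are (1, 0, 0, 1, 0, 0, 0).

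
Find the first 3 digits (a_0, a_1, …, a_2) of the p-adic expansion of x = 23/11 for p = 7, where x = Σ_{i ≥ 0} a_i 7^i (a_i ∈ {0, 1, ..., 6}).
(a_0, …, a_2) = (4, 1, 3)

v_7(23/11) = 0 (numerator and denominator both coprime to 7), so x ∈ ℤ_7^×. Compute digits iteratively via a_i = x_i mod 7, x_{i+1} = (x_i − a_i)/7, with x_0 = x:
  x_0 = 23/11;  a_0 = 4;  x_1 = (x_0 − 4)/7 = -3/11
  x_1 = -3/11;  a_1 = 1;  x_2 = (x_1 − 1)/7 = -2/11
  x_2 = -2/11;  a_2 = 3;  x_3 = (x_2 − 3)/7 = -5/11
Digits: (4, 1, 3).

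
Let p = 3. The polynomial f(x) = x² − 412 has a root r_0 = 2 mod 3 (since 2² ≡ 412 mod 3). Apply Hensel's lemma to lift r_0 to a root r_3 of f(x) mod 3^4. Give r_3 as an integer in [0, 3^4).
r_3 = 68 (mod 81)

Hensel's recurrence: r_{i+1} = r_i − f(r_i)·(f′(r_i))^{-1} mod 3^{i+2}, with f′(x) = 2x. Iterate:
  r_0 = 2 (mod 3)
  r_1 = 5 (mod 9)
  r_2 = 14 (mod 27)
  r_3 = 68 (mod 81)
Final: r_3 = 68, and one checks f(r_3) ≡ 0 mod 3^4.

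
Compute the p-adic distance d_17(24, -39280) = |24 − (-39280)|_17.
d_17(24, -39280) = 1/4913

Step 1 — x − y = 24 − (-39280) = 39304. Step 2 — v_17(39304) = 3 (factor: 39304 = (17^3 · 8); the sign does not affect v_p). Step 3 — |x − y|_17 = 17^{-3} = 1/4913.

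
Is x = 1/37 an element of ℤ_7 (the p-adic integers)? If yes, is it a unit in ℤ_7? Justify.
x ∈ ℤ_7^× (unit); v_7(x) = 0

ℤ_7 = {x ∈ ℚ_7 : v_7(x) ≥ 0} and ℤ_7^× = {x ∈ ℤ_7 : v_7(x) = 0}. Here v_7(1/37) = v_7(num) − v_7(den) = 0; compare against these criteria.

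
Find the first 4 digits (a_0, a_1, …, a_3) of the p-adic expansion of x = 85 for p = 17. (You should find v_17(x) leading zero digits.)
(a_0, …, a_3) = (0, 5, 0, 0)

v_17(85) = 1, so a_0 = ... = a_0 = 0. Factor out: x = 17^1 · u with u = 5 a unit in ℤ_17. Expand u iteratively via a_{v+i} = u_i mod 17, u_{i+1} = (u_i − a_{v+i})/17:
  u_0 = 5;  a_1 = 5;  u_1 = (u_0 − 5)/17 = 0
  u_1 = 0;  a_2 = 0;  u_2 = (u_1 − 0)/17 = 0
  u_2 = 0;  a_3 = 0;  u_3 = (u_2 − 0)/17 = 0
Digits: (0, 5, 0, 0).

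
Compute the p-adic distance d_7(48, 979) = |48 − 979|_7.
d_7(48, 979) = 1/49

Step 1 — x − y = 48 − 979 = -931. Step 2 — v_7(-931) = 2 (factor: -931 = −(7^2 · 19); the sign does not affect v_p). Step 3 — |x − y|_7 = 7^{-2} = 1/49.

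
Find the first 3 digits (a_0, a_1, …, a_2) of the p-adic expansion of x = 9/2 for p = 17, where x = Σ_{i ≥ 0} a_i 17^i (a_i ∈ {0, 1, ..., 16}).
(a_0, …, a_2) = (13, 8, 8)

v_17(9/2) = 0 (numerator and denominator both coprime to 17), so x ∈ ℤ_17^×. Compute digits iteratively via a_i = x_i mod 17, x_{i+1} = (x_i − a_i)/17, with x_0 = x:
  x_0 = 9/2;  a_0 = 13;  x_1 = (x_0 − 13)/17 = -1/2
  x_1 = -1/2;  a_1 = 8;  x_2 = (x_1 − 8)/17 = -1/2
  x_2 = -1/2;  a_2 = 8;  x_3 = (x_2 − 8)/17 = -1/2
Digits: (13, 8, 8).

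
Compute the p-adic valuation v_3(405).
v_3(405) = 4

v_3(n) is the largest exponent k such that 3^k divides n. Factor out: 405 = 3^4 · 5. (Sign doesn't affect v_p.) So v_3(405) = 4.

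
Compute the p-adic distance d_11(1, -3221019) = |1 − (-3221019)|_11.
d_11(1, -3221019) = 1/161051

Step 1 — x − y = 1 − (-3221019) = 3221020. Step 2 — v_11(3221020) = 5 (factor: 3221020 = (11^5 · 20); the sign does not affect v_p). Step 3 — |x − y|_11 = 11^{-5} = 1/161051.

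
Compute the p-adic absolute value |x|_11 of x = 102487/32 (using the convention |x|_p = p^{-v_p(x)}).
|102487/32|_11 = 1/14641

Step 1 — compute v_11(x) by factoring powers of 11 out of the numerator and denominator: v_11(102487/32) = 4. Step 2 — apply |x|_p = p^{-v_p(x)} = 11^{-4} = 1/14641.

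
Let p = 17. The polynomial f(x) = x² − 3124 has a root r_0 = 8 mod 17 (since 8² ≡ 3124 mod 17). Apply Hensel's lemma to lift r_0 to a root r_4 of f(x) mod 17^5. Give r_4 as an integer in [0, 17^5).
r_4 = 72088 (mod 1419857)

Hensel's recurrence: r_{i+1} = r_i − f(r_i)·(f′(r_i))^{-1} mod 17^{i+2}, with f′(x) = 2x. Iterate:
  r_0 = 8 (mod 17)
  r_1 = 127 (mod 289)
  r_2 = 3306 (mod 4913)
  r_3 = 72088 (mod 83521)
  r_4 = 72088 (mod 1419857)
Final: r_4 = 72088, and one checks f(r_4) ≡ 0 mod 17^5.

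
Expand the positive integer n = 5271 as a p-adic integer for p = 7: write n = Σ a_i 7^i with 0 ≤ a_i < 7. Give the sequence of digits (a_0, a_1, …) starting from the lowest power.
(a_0, a_1, …) = (0, 4, 2, 1, 2)

Repeated division by 7 gives the digits low-to-high: 5271 = 4·7^1 + 2·7^2 + 1·7^3 + 2·7^4. Digit sequence: (0, 4, 2, 1, 2).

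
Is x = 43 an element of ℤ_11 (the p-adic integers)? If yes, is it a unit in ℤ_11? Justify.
x ∈ ℤ_11^× (unit); v_11(x) = 0

ℤ_11 = {x ∈ ℚ_11 : v_11(x) ≥ 0} and ℤ_11^× = {x ∈ ℤ_11 : v_11(x) = 0}. Here v_11(43) = v_11(num) − v_11(den) = 0; compare against these criteria.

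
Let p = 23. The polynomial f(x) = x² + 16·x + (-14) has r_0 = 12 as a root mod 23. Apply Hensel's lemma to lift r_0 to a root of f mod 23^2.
r_1 = 242 (mod 529)

Hensel: r_{i+1} = r_i − f(r_i)·(f′(r_i))^{-1} mod 23^{i+2}, f′(x) = 2x + 16. Iterate:
  r_0 = 12 (mod 23)
  r_1 = 242 (mod 529)
Final: r = 242 satisfies f(r) ≡ 0 mod 23^2.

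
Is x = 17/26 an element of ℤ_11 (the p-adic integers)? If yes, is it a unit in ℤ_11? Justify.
x ∈ ℤ_11^× (unit); v_11(x) = 0

ℤ_11 = {x ∈ ℚ_11 : v_11(x) ≥ 0} and ℤ_11^× = {x ∈ ℤ_11 : v_11(x) = 0}. Here v_11(17/26) = v_11(num) − v_11(den) = 0; compare against these criteria.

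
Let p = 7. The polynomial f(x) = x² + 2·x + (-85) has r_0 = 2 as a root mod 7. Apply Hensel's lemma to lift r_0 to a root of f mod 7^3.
r_2 = 170 (mod 343)

Hensel: r_{i+1} = r_i − f(r_i)·(f′(r_i))^{-1} mod 7^{i+2}, f′(x) = 2x + 2. Iterate:
  r_0 = 2 (mod 7)
  r_1 = 23 (mod 49)
  r_2 = 170 (mod 343)
Final: r = 170 satisfies f(r) ≡ 0 mod 7^3.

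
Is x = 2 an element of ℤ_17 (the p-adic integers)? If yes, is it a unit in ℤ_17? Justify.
x ∈ ℤ_17^× (unit); v_17(x) = 0

ℤ_17 = {x ∈ ℚ_17 : v_17(x) ≥ 0} and ℤ_17^× = {x ∈ ℤ_17 : v_17(x) = 0}. Here v_17(2) = v_17(num) − v_17(den) = 0; compare against these criteria.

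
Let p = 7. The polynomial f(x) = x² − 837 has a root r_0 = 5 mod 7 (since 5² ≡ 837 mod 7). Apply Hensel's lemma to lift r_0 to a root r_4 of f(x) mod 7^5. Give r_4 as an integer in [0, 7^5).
r_4 = 390 (mod 16807)

Hensel's recurrence: r_{i+1} = r_i − f(r_i)·(f′(r_i))^{-1} mod 7^{i+2}, with f′(x) = 2x. Iterate:
  r_0 = 5 (mod 7)
  r_1 = 47 (mod 49)
  r_2 = 47 (mod 343)
  r_3 = 390 (mod 2401)
  r_4 = 390 (mod 16807)
Final: r_4 = 390, and one checks f(r_4) ≡ 0 mod 7^5.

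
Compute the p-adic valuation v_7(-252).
v_7(-252) = 1

v_7(n) is the largest exponent k such that 7^k divides n. Factor out: -252 = -7^1 · 36. (Sign doesn't affect v_p.) So v_7(-252) = 1.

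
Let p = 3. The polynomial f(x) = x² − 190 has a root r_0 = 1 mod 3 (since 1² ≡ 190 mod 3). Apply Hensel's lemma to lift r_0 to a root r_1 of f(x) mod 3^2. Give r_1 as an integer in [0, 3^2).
r_1 = 1 (mod 9)

Hensel's recurrence: r_{i+1} = r_i − f(r_i)·(f′(r_i))^{-1} mod 3^{i+2}, with f′(x) = 2x. Iterate:
  r_0 = 1 (mod 3)
  r_1 = 1 (mod 9)
Final: r_1 = 1, and one checks f(r_1) ≡ 0 mod 3^2.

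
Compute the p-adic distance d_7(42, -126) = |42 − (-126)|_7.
d_7(42, -126) = 1/7

Step 1 — x − y = 42 − (-126) = 168. Step 2 — v_7(168) = 1 (factor: 168 = (7^1 · 24); the sign does not affect v_p). Step 3 — |x − y|_7 = 7^{-1} = 1/7.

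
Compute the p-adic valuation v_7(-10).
v_7(-10) = 0

v_7(n) is the largest exponent k such that 7^k divides n. Factor out: -10 = -7^0 · 10. (Sign doesn't affect v_p.) So v_7(-10) = 0.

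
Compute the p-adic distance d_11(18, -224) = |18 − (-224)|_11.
d_11(18, -224) = 1/121

Step 1 — x − y = 18 − (-224) = 242. Step 2 — v_11(242) = 2 (factor: 242 = (11^2 · 2); the sign does not affect v_p). Step 3 — |x − y|_11 = 11^{-2} = 1/121.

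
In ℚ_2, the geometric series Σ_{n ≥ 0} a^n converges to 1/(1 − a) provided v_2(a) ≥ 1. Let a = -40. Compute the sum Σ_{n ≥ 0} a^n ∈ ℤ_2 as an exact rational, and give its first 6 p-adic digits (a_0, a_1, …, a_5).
Σ a^n = 1/(1 − a) = 1/41;  first 6 digits = (1, 0, 0, 1, 1, 0)

v_2(a) = 3 ≥ 1, so the series converges in ℤ_2 to 1/(1 − a) = 1/(1 − (-40)) = 1/41. Expand this rational in ℤ_2: compute digits iteratively via d_i = x_i mod 2, x_{i+1} = (x_i − d_i)/2. The first 6 digits are (1, 0, 0, 1, 1, 0).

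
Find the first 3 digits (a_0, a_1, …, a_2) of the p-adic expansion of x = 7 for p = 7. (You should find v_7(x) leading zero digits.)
(a_0, …, a_2) = (0, 1, 0)

v_7(7) = 1, so a_0 = ... = a_0 = 0. Factor out: x = 7^1 · u with u = 1 a unit in ℤ_7. Expand u iteratively via a_{v+i} = u_i mod 7, u_{i+1} = (u_i − a_{v+i})/7:
  u_0 = 1;  a_1 = 1;  u_1 = (u_0 − 1)/7 = 0
  u_1 = 0;  a_2 = 0;  u_2 = (u_1 − 0)/7 = 0
Digits: (0, 1, 0).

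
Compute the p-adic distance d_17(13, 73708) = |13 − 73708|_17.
d_17(13, 73708) = 1/4913

Step 1 — x − y = 13 − 73708 = -73695. Step 2 — v_17(-73695) = 3 (factor: -73695 = −(17^3 · 15); the sign does not affect v_p). Step 3 — |x − y|_17 = 17^{-3} = 1/4913.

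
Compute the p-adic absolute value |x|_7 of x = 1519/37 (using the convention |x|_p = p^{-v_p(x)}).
|1519/37|_7 = 1/49

Step 1 — compute v_7(x) by factoring powers of 7 out of the numerator and denominator: v_7(1519/37) = 2. Step 2 — apply |x|_p = p^{-v_p(x)} = 7^{-2} = 1/49.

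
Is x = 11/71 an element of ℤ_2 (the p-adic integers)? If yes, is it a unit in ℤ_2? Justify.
x ∈ ℤ_2^× (unit); v_2(x) = 0

ℤ_2 = {x ∈ ℚ_2 : v_2(x) ≥ 0} and ℤ_2^× = {x ∈ ℤ_2 : v_2(x) = 0}. Here v_2(11/71) = v_2(num) − v_2(den) = 0; compare against these criteria.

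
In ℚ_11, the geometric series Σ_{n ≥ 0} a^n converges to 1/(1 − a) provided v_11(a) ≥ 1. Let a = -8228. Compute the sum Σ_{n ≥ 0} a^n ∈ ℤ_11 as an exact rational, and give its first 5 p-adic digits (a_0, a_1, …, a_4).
Σ a^n = 1/(1 − a) = 1/8229;  first 5 digits = (1, 0, 9, 4, 3)

v_11(a) = 2 ≥ 1, so the series converges in ℤ_11 to 1/(1 − a) = 1/(1 − (-8228)) = 1/8229. Expand this rational in ℤ_11: compute digits iteratively via d_i = x_i mod 11, x_{i+1} = (x_i − d_i)/11. The first 5 digits are (1, 0, 9, 4, 3).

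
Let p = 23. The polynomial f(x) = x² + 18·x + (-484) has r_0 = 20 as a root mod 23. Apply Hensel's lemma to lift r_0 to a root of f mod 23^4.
r_3 = 256562 (mod 279841)

Hensel: r_{i+1} = r_i − f(r_i)·(f′(r_i))^{-1} mod 23^{i+2}, f′(x) = 2x + 18. Iterate:
  r_0 = 20 (mod 23)
  r_1 = 526 (mod 529)
  r_2 = 1055 (mod 12167)
  r_3 = 256562 (mod 279841)
Final: r = 256562 satisfies f(r) ≡ 0 mod 23^4.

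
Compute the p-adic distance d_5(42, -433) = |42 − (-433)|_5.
d_5(42, -433) = 1/25

Step 1 — x − y = 42 − (-433) = 475. Step 2 — v_5(475) = 2 (factor: 475 = (5^2 · 19); the sign does not affect v_p). Step 3 — |x − y|_5 = 5^{-2} = 1/25.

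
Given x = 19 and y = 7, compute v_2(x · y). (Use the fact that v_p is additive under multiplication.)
v_2(133) = 0

v_p(x) = 0 (factor: 19 = 2^0 · 19); v_p(y) = 0 (factor: 7 = 2^0 · 7). Additivity: v_p(xy) = v_p(x) + v_p(y) = 0 + 0 = 0. (Direct check: xy = 133 = 2^0 · (133).)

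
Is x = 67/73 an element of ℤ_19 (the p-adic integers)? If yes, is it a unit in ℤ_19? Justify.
x ∈ ℤ_19^× (unit); v_19(x) = 0

ℤ_19 = {x ∈ ℚ_19 : v_19(x) ≥ 0} and ℤ_19^× = {x ∈ ℤ_19 : v_19(x) = 0}. Here v_19(67/73) = v_19(num) − v_19(den) = 0; compare against these criteria.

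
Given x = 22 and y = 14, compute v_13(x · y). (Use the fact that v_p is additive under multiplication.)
v_13(308) = 0

v_p(x) = 0 (factor: 22 = 13^0 · 22); v_p(y) = 0 (factor: 14 = 13^0 · 14). Additivity: v_p(xy) = v_p(x) + v_p(y) = 0 + 0 = 0. (Direct check: xy = 308 = 13^0 · (308).)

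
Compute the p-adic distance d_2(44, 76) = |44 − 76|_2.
d_2(44, 76) = 1/32

Step 1 — x − y = 44 − 76 = -32. Step 2 — v_2(-32) = 5 (factor: -32 = −(2^5 · 1); the sign does not affect v_p). Step 3 — |x − y|_2 = 2^{-5} = 1/32.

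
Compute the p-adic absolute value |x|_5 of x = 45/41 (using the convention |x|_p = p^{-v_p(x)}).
|45/41|_5 = 1/5

Step 1 — compute v_5(x) by factoring powers of 5 out of the numerator and denominator: v_5(45/41) = 1. Step 2 — apply |x|_p = p^{-v_p(x)} = 5^{-1} = 1/5.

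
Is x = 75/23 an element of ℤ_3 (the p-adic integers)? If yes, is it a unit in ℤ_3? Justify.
x ∈ ℤ_3 but not a unit; v_3(x) = 1 > 0

ℤ_3 = {x ∈ ℚ_3 : v_3(x) ≥ 0} and ℤ_3^× = {x ∈ ℤ_3 : v_3(x) = 0}. Here v_3(75/23) = v_3(num) − v_3(den) = 1; compare against these criteria.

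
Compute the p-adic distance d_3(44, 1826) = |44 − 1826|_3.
d_3(44, 1826) = 1/81

Step 1 — x − y = 44 − 1826 = -1782. Step 2 — v_3(-1782) = 4 (factor: -1782 = −(3^4 · 22); the sign does not affect v_p). Step 3 — |x − y|_3 = 3^{-4} = 1/81.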